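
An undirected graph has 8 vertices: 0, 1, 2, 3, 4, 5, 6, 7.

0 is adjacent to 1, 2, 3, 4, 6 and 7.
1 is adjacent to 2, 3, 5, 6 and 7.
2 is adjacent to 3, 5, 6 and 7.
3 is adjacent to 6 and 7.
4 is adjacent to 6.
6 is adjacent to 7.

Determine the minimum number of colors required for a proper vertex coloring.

6

0, 1, 2, 3, 6, 7 are pairwise adjacent (a clique of size 6), so at least 6 colors are needed.
6 colors suffice: color a → {1, 4}; color b → {2}; color c → {0, 5}; color d → {6}; color e → {3}; color f → {7}. No two adjacent vertices share a color.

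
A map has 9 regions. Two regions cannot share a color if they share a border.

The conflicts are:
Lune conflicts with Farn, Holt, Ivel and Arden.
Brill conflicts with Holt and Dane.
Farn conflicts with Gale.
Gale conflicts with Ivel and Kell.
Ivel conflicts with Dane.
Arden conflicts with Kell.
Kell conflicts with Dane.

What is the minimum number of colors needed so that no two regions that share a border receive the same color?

The cycle Lune-Holt-Brill-Dane-Ivel-Lune has odd length 5, so it cannot be 2-colored; at least 3 colors are needed.
3 colors suffice: color 1 → {Lune, Gale, Dane}; color 2 → {Brill, Farn, Ivel, Kell}; color 3 → {Holt, Arden}. Each listed conflict is separated.

3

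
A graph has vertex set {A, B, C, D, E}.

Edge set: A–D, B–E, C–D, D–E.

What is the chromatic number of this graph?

2

B and E are adjacent, so at least 2 colors are needed.
2 colors suffice: color 1 → {B, D}; color 2 → {A, C, E}. No two adjacent vertices share a color.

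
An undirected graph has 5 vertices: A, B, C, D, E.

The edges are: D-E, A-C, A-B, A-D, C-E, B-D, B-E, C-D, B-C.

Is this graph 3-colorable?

No

A, B, C, D are pairwise adjacent (a clique of size 4), so at least 4 colors are needed.
So 3 colors are not enough.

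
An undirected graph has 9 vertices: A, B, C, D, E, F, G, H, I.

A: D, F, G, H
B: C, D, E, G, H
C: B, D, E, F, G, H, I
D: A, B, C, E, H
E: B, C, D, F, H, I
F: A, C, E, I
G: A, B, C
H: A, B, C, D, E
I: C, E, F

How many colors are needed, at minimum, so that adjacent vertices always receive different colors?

5

B, C, D, E, H are mutually adjacent (a clique of size 5), so at least 5 colors are needed.
5 colors suffice: color 1 → {A, C}; color 2 → {E, G}; color 3 → {D, F}; color 4 → {H, I}; color 5 → {B}. Each edge has distinct colors on its endpoints.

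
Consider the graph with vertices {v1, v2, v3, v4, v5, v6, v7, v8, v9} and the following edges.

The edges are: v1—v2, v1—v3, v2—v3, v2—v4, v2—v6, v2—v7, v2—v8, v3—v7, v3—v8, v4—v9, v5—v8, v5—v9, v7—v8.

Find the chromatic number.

v2, v3, v7, v8 are mutually adjacent (a clique of size 4), so at least 4 colors are needed.
4 colors suffice: v1=3, v2=1, v3=2, v4=2, v5=2, v6=2, v7=4, v8=3, v9=1. Each edge has distinct colors on its endpoints.

4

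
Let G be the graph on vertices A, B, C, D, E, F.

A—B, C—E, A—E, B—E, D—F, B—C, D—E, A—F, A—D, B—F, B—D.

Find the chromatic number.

A, B, D, F are pairwise adjacent (a clique of size 4), so at least 4 colors are needed.
4 colors suffice: color red → {B}; color blue → {C, D}; color green → {E, F}; color yellow → {A}. No two adjacent vertices share a color.

4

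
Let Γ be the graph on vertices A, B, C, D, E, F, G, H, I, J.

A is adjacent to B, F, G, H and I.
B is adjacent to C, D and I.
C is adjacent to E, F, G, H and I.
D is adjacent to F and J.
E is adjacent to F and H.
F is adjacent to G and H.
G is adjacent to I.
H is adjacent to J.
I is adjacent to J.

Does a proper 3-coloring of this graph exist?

C, E, F, H form a clique, so at least 4 colors are needed.
So 3 colors are not enough.

No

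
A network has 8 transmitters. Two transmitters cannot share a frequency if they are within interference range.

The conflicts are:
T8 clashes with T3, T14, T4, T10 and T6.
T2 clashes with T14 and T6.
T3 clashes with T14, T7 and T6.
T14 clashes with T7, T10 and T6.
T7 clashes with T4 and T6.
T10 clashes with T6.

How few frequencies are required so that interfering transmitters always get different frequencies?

4

T3, T14, T7, T6 all conflict with each other, so at least 4 frequencies are needed.
Using 4 frequencies: T8=3, T2=3, T3=4, T14=2, T7=3, T4=1, T10=4, T6=1. No two conflicting transmitters share a frequency.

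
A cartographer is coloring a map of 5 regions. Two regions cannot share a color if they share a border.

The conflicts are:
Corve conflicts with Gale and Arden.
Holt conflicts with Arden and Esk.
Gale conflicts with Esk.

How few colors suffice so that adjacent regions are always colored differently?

The cycle Gale-Esk-Holt-Arden-Corve-Gale has odd length 5, so it cannot be 2-colored; at least 3 colors are needed.
One proper 3-coloring: Corve=3, Holt=1, Gale=1, Arden=2, Esk=2. Every pair that conflicts lands in different colors.

3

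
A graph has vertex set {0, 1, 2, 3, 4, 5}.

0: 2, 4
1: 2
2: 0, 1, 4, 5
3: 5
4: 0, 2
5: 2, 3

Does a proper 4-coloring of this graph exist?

Yes

The chromatic number is 3. 0, 2, 4 form a triangle, so at least 3 colors are needed.
One proper 3-coloring: 0=c, 1=b, 2=a, 3=a, 4=b, 5=b.
Since 4 ≥ 3, a proper 4-coloring certainly exists.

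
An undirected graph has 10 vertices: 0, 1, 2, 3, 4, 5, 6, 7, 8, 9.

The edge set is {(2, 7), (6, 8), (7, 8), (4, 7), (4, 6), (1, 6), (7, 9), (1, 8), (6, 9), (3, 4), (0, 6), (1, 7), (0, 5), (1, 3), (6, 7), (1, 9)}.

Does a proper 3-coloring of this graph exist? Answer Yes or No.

No

1, 6, 7, 9 are mutually adjacent (a clique of size 4), so at least 4 colors are needed.
So 3 colors are not enough.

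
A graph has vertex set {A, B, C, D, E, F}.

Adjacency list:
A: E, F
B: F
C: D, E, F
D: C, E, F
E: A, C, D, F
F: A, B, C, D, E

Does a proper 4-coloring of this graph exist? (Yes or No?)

Yes

The chromatic number is 4. C, D, E, F are pairwise adjacent (a clique of size 4), so at least 4 colors are needed.
A valid assignment using 4 colors: A=3, B=2, C=4, D=3, E=2, F=1.
That is already a proper 4-coloring.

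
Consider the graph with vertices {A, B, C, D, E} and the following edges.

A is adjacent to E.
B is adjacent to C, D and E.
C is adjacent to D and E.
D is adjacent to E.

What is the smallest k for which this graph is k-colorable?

B, C, D, E form a clique, so at least 4 colors are needed.
4 colors suffice: color red → {E}; color blue → {A, B}; color green → {D}; color yellow → {C}. No two adjacent vertices share a color.

4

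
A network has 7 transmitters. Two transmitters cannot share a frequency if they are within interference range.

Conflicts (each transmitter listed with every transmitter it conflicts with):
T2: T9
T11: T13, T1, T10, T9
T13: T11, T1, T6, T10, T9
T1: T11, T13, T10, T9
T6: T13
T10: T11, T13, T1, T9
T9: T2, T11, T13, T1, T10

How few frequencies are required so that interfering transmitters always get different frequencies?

5

T11, T13, T1, T10, T9 are mutually in conflict, so at least 5 frequencies are needed.
5 frequencies suffice: frequency 1 → {T6, T9}; frequency 2 → {T2, T13}; frequency 3 → {T10}; frequency 4 → {T11}; frequency 5 → {T1}. Each listed conflict is separated.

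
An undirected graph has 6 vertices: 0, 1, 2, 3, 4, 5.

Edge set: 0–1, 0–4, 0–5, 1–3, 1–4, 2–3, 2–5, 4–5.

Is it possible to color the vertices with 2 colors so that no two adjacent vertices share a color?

0, 4, 5 are pairwise adjacent, so at least 3 colors are needed.
So 2 colors are not enough.

No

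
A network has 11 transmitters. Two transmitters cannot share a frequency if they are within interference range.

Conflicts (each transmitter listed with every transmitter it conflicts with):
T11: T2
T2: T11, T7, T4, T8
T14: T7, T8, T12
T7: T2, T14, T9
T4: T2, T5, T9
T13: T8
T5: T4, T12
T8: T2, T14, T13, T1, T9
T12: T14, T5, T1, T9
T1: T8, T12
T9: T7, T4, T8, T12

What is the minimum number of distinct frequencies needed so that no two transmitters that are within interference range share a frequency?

T14 and T7 conflict, so at least 2 frequencies are needed.
A valid assignment using 2 frequencies: T11=1, T2=2, T14=2, T7=1, T4=1, T13=2, T5=2, T8=1, T12=1, T1=2, T9=2. No two conflicting transmitters share a frequency.

2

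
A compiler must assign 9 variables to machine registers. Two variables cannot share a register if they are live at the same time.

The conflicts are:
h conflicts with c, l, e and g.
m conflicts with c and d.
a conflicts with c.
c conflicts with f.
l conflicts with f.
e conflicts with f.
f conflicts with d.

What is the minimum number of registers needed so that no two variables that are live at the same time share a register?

m and d conflict, so at least 2 registers are needed.
2 registers suffice: h=1, m=1, a=1, c=2, l=2, e=2, f=1, g=2, d=2. Each listed conflict is separated.

2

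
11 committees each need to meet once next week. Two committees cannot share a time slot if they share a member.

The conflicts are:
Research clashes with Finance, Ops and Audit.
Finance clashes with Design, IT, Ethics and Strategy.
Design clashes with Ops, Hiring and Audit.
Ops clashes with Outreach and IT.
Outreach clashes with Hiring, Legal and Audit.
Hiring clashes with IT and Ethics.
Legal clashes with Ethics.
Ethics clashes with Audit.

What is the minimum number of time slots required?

Outreach and Legal conflict, so at least 2 time slots are needed.
2 time slots suffice: time slot 1 → {Finance, Ops, Hiring, Legal, Audit}; time slot 2 → {Research, Design, Outreach, IT, Ethics, Strategy}. Every pair that conflicts lands in different time slots.

2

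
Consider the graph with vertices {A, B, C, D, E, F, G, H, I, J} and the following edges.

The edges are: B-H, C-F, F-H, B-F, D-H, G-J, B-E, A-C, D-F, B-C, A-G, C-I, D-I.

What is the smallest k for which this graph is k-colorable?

3

B, F, H are pairwise adjacent, so at least 3 colors are needed.
3 colors suffice: color 1 → {B, D, G}; color 2 → {A, E, F, I, J}; color 3 → {C, H}. Each edge has distinct colors on its endpoints.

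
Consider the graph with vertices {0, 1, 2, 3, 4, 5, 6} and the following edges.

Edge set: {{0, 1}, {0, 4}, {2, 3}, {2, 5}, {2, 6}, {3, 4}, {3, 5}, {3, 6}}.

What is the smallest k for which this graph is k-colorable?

2, 3, 5 are pairwise adjacent, so at least 3 colors are needed.
3 colors suffice: color a → {0, 3}; color b → {1, 2, 4}; color c → {5, 6}. No two adjacent vertices share a color.

3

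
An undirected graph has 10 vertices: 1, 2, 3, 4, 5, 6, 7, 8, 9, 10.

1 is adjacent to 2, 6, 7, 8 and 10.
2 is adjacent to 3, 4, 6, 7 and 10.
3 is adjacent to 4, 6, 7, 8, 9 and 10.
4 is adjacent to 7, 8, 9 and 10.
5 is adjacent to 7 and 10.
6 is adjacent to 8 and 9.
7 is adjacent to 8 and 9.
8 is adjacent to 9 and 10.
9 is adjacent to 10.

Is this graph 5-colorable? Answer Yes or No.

Yes

The chromatic number is 5. 3, 4, 8, 9, 10 are pairwise adjacent (a clique of size 5), so at least 5 colors are needed.
One proper 5-coloring: 1=b, 2=c, 3=b, 4=d, 5=b, 6=a, 7=a, 8=c, 9=e, 10=a.
That is already a proper 5-coloring.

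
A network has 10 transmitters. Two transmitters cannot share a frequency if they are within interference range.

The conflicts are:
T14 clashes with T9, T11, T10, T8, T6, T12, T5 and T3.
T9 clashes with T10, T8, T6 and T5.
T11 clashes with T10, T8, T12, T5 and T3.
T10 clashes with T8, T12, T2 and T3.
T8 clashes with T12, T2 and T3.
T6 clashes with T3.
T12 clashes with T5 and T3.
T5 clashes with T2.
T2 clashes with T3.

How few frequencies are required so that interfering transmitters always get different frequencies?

6

T14, T11, T10, T8, T12, T3 pairwise conflict, so at least 6 frequencies are needed.
Using 6 frequencies: T14=1, T9=3, T11=6, T10=2, T8=4, T6=2, T12=5, T5=2, T2=1, T3=3. Each listed conflict is separated.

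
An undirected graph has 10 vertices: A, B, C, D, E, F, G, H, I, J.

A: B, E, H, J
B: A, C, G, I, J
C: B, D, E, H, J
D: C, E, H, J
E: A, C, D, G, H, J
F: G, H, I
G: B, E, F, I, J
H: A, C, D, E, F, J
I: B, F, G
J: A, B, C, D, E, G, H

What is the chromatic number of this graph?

C, D, E, H, J are pairwise adjacent (a clique of size 5), so at least 5 colors are needed.
5 colors suffice: color 1 → {I, J}; color 2 → {B, H}; color 3 → {E, F}; color 4 → {A, C, G}; color 5 → {D}. Every edge joins two different colors.

5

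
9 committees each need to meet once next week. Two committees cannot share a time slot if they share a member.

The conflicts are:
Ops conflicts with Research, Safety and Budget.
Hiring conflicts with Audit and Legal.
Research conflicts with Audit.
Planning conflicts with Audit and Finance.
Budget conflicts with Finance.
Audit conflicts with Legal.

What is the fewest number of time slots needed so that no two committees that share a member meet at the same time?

Hiring, Audit, Legal are mutually in conflict, so at least 3 time slots are needed.
3 time slots suffice: time slot 1 → {Ops, Audit, Finance}; time slot 2 → {Research, Safety, Planning, Budget, Legal}; time slot 3 → {Hiring}. No two conflicting committees share a time slot.

3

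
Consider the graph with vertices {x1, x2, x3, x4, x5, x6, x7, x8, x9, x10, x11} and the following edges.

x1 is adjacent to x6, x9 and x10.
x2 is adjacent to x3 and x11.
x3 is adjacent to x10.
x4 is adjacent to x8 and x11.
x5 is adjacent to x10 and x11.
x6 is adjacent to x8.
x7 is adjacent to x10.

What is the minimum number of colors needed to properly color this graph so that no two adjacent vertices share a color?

3

The cycle x2-x3-x10-x5-x11-x2 has odd length 5, so it cannot be 2-colored; at least 3 colors are needed.
3 colors suffice: color R → {x8, x9, x10, x11}; color B → {x1, x2, x4, x5, x7}; color G → {x3, x6}. Every edge joins two different colors.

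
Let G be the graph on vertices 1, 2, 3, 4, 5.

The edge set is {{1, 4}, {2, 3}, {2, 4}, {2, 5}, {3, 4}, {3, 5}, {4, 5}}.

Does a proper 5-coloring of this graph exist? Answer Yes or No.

Yes

The chromatic number is 4. 2, 3, 4, 5 are mutually adjacent (a clique of size 4), so at least 4 colors are needed.
4 colors suffice: color red → {4}; color blue → {1, 5}; color green → {3}; color yellow → {2}.
Since 5 ≥ 4, a proper 5-coloring certainly exists.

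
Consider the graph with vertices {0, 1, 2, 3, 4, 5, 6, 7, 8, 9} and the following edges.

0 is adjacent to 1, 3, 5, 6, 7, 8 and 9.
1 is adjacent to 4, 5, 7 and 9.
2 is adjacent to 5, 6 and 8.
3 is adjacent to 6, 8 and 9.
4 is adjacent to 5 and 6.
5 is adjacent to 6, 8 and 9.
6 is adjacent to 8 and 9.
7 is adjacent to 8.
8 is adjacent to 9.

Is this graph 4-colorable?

No

0, 5, 6, 8, 9 are pairwise adjacent (a clique of size 5), so at least 5 colors are needed.
So 4 colors are not enough.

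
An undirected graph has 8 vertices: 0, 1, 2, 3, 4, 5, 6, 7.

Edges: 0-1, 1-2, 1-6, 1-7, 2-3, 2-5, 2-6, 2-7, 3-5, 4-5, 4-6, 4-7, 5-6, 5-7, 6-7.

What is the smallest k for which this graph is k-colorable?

1, 2, 6, 7 are mutually adjacent (a clique of size 4), so at least 4 colors are needed.
4 colors suffice: color a → {0, 2, 4}; color b → {3, 6}; color c → {7}; color d → {1, 5}. Every edge joins two different colors.

4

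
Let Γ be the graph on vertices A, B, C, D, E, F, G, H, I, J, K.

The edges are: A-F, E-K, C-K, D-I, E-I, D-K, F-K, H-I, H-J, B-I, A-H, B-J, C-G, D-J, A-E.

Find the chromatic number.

2

H and J are adjacent, so at least 2 colors are needed.
2 colors suffice: A=1, B=2, C=2, D=2, E=2, F=2, G=1, H=2, I=1, J=1, K=1. Every edge joins two different colors.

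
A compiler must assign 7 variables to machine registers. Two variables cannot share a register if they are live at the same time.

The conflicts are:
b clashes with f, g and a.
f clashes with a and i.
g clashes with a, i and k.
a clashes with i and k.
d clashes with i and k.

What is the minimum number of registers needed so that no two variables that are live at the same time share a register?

b, f, a pairwise conflict, so at least 3 registers are needed.
3 registers suffice: b=2, f=3, g=3, a=1, d=1, i=2, k=2. Each listed conflict is separated.

3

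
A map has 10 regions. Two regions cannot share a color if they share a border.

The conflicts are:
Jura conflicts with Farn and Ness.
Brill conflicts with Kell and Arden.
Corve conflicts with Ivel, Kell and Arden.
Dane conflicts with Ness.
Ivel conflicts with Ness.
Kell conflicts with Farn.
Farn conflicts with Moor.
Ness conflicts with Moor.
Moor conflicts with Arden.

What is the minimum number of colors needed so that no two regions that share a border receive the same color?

The cycle Corve-Ivel-Ness-Moor-Arden-Corve has odd length 5, so it cannot be 2-colored; at least 3 colors are needed.
3 colors suffice: color 1 → {Brill, Corve, Farn, Ness}; color 2 → {Jura, Dane, Ivel, Kell, Arden}; color 3 → {Moor}. Every pair that conflicts lands in different colors.

3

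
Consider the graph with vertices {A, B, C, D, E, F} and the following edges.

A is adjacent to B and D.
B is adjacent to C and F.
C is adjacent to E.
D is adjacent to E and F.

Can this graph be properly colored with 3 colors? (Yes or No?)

The chromatic number is 3. The cycle B-C-E-D-A-B has odd length 5, so it cannot be 2-colored; at least 3 colors are needed.
3 colors suffice: color 1 → {B, D}; color 2 → {A, E, F}; color 3 → {C}.
That is already a proper 3-coloring.

Yes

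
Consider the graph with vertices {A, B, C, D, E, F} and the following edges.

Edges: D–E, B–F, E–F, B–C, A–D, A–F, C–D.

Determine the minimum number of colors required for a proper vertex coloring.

The cycle B-F-A-D-C-B has odd length 5, so it cannot be 2-colored; at least 3 colors are needed.
One proper 3-coloring: A=2, B=3, C=2, D=1, E=2, F=1. No two adjacent vertices share a color.

3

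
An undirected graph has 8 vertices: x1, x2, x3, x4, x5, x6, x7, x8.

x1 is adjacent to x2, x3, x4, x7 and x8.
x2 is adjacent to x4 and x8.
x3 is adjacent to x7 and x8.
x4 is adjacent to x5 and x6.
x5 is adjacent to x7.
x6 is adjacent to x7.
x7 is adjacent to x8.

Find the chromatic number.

4

x1, x3, x7, x8 form a clique, so at least 4 colors are needed.
A valid assignment using 4 colors: x1=B, x2=Y, x3=Y, x4=R, x5=B, x6=B, x7=R, x8=G. Every edge joins two different colors.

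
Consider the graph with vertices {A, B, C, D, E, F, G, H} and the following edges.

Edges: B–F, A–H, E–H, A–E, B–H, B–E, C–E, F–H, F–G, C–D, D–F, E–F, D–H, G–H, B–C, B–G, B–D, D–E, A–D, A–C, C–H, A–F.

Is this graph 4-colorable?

No

A, D, E, F, H are pairwise adjacent (a clique of size 5), so at least 5 colors are needed.
So 4 colors are not enough.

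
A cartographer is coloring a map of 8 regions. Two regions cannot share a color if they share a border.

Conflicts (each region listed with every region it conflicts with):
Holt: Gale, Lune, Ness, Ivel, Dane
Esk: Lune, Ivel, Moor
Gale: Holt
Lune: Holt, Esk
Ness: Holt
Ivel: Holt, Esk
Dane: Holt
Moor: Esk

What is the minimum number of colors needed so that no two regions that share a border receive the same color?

Holt and Lune conflict, so at least 2 colors are needed.
One proper 2-coloring: Holt=1, Esk=1, Gale=2, Lune=2, Ness=2, Ivel=2, Dane=2, Moor=2. No two conflicting regions share a color.

2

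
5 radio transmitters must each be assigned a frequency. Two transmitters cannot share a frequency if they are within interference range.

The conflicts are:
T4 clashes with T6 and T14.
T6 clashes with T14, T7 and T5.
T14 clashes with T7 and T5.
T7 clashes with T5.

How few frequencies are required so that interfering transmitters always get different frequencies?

T6, T14, T7, T5 pairwise conflict, so at least 4 frequencies are needed.
4 frequencies suffice: frequency 1 → {T14}; frequency 2 → {T6}; frequency 3 → {T4, T5}; frequency 4 → {T7}. Every pair that conflicts lands in different frequencies.

4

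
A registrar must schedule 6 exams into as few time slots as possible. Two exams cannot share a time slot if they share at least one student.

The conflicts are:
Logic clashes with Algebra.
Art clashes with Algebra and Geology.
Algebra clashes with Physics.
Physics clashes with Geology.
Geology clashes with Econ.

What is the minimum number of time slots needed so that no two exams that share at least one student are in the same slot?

2

Art and Algebra conflict, so at least 2 time slots are needed.
2 time slots suffice: time slot 1 → {Algebra, Geology}; time slot 2 → {Logic, Art, Physics, Econ}. Each listed conflict is separated.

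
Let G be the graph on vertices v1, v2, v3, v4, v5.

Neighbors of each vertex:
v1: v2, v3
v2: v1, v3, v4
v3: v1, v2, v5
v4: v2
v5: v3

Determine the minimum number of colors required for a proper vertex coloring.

3

v1, v2, v3 are pairwise adjacent, so at least 3 colors are needed.
One proper 3-coloring: v1=G, v2=R, v3=B, v4=B, v5=R. Each edge has distinct colors on its endpoints.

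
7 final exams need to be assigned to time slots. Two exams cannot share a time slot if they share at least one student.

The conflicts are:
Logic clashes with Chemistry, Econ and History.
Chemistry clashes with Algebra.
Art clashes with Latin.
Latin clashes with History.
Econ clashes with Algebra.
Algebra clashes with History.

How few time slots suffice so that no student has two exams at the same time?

Latin and History conflict, so at least 2 time slots are needed.
2 time slots suffice: Logic=2, Chemistry=1, Art=1, Latin=2, Econ=1, Algebra=2, History=1. Each listed conflict is separated.

2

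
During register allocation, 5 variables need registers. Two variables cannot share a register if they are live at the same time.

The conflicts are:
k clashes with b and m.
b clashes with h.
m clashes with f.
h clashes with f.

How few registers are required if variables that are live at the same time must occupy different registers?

The cycle h-b-k-m-f-h has odd length 5, so it cannot be 2-colored; at least 3 registers are needed.
3 registers suffice: register 1 → {k, h}; register 2 → {b, f}; register 3 → {m}. Every pair that conflicts lands in different registers.

3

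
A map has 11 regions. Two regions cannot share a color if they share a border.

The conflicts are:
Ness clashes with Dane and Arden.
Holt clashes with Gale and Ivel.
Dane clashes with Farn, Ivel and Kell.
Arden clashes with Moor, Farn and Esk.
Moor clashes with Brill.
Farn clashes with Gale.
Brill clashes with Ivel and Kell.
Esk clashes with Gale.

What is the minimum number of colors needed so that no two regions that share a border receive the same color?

3

The cycle Ivel-Dane-Farn-Gale-Holt-Ivel has odd length 5, so it cannot be 2-colored; at least 3 colors are needed.
3 colors suffice: Ness=2, Holt=3, Dane=1, Arden=1, Moor=2, Farn=2, Brill=1, Esk=2, Gale=1, Ivel=2, Kell=2. No two conflicting regions share a color.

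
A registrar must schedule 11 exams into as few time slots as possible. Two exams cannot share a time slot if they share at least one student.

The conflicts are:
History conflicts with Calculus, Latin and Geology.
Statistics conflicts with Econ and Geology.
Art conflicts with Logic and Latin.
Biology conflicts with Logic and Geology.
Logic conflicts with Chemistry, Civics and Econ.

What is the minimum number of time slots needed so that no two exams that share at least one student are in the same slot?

The cycle Logic-Biology-Geology-Statistics-Econ-Logic has odd length 5, so it cannot be 2-colored; at least 3 time slots are needed.
3 time slots suffice: time slot 1 → {Calculus, Logic, Latin, Geology}; time slot 2 → {History, Statistics, Art, Biology, Chemistry, Civics}; time slot 3 → {Econ}. No two conflicting exams share a time slot.

3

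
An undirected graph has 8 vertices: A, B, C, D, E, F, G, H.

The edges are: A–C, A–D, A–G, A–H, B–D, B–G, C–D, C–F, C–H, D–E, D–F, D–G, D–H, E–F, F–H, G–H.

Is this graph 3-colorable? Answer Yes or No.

No

A, C, D, H form a clique, so at least 4 colors are needed.
So 3 colors are not enough.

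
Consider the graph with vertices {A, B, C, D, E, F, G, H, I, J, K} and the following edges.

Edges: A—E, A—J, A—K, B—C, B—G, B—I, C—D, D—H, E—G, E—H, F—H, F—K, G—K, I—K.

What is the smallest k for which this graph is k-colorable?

The cycle H-E-G-K-F-H has odd length 5, so it cannot be 2-colored; at least 3 colors are needed.
3 colors suffice: color red → {B, D, E, J, K}; color blue → {A, C, G, H, I}; color green → {F}. Every edge joins two different colors.

3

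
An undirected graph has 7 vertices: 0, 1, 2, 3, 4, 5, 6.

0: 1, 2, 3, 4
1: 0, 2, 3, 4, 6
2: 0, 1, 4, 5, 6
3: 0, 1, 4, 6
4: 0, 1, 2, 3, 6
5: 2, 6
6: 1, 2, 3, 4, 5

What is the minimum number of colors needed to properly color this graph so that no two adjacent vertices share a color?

4

0, 1, 2, 4 form a clique, so at least 4 colors are needed.
4 colors suffice: color a → {0, 6}; color b → {4, 5}; color c → {2, 3}; color d → {1}. No two adjacent vertices share a color.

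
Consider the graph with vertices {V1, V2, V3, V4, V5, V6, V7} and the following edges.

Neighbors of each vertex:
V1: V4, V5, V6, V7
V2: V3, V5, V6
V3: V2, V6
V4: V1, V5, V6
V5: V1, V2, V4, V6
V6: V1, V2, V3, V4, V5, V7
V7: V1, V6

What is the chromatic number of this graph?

4

V1, V4, V5, V6 are mutually adjacent (a clique of size 4), so at least 4 colors are needed.
A valid assignment using 4 colors: V1=3, V2=3, V3=2, V4=4, V5=2, V6=1, V7=2. Every edge joins two different colors.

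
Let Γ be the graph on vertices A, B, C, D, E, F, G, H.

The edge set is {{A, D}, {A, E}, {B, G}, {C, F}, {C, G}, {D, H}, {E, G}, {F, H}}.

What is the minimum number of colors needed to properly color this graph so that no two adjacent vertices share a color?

3

The cycle E-G-C-F-H-D-A-E has odd length 7, so it cannot be 2-colored; at least 3 colors are needed.
3 colors suffice: color 1 → {A, F, G}; color 2 → {B, C, D, E}; color 3 → {H}. No two adjacent vertices share a color.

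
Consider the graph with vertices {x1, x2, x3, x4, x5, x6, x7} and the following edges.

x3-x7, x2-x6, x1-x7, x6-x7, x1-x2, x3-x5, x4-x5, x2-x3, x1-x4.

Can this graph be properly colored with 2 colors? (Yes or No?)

The cycle x2-x1-x4-x5-x3-x2 has odd length 5, so it cannot be 2-colored; at least 3 colors are needed.
So 2 colors are not enough.

No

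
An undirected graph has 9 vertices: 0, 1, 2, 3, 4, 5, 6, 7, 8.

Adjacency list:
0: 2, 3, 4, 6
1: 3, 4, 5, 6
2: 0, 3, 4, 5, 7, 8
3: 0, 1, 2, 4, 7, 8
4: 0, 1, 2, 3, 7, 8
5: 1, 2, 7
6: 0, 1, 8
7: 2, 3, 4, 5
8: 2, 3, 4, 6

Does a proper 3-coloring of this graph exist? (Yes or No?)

2, 3, 4, 8 form a clique, so at least 4 colors are needed.
So 3 colors are not enough.

No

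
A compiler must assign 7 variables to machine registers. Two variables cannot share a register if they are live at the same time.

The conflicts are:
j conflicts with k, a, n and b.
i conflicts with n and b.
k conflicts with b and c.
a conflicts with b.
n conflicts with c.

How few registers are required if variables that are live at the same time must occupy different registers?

j, k, b are mutually in conflict, so at least 3 registers are needed.
3 registers suffice: register 1 → {j, i, c}; register 2 → {n, b}; register 3 → {k, a}. Each listed conflict is separated.

3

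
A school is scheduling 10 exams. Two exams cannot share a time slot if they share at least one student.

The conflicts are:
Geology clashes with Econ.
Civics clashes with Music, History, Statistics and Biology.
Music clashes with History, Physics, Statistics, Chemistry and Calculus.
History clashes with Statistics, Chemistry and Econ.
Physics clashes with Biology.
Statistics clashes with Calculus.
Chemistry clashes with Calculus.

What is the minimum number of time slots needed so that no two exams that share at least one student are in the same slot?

Civics, Music, History, Statistics all conflict with each other, so at least 4 time slots are needed.
4 time slots suffice: Geology=2, Civics=3, Music=1, History=2, Physics=2, Statistics=4, Chemistry=3, Calculus=2, Econ=1, Biology=1. Every pair that conflicts lands in different time slots.

4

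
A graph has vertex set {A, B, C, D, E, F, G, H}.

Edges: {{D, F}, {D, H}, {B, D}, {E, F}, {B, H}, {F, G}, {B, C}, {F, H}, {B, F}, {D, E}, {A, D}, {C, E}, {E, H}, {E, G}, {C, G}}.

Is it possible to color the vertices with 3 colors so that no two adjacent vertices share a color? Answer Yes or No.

B, D, F, H form a clique, so at least 4 colors are needed.
So 3 colors are not enough.

No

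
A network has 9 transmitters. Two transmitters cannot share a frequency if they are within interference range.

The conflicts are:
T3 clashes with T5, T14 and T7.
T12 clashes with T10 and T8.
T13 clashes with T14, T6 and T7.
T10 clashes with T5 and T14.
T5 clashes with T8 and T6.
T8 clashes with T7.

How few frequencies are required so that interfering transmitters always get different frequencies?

3

The cycle T5-T3-T7-T13-T6-T5 has odd length 5, so it cannot be 2-colored; at least 3 frequencies are needed.
A valid assignment using 3 frequencies: T3=2, T12=1, T13=2, T10=2, T5=1, T8=2, T14=1, T6=3, T7=1. No two conflicting transmitters share a frequency.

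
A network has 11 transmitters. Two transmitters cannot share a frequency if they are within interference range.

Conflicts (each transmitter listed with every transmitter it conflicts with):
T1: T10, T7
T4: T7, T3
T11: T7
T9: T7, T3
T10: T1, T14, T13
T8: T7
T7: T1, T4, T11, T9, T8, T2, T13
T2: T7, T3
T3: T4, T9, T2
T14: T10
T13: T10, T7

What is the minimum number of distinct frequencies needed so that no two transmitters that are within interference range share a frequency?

2

T4 and T7 conflict, so at least 2 frequencies are needed.
A valid assignment using 2 frequencies: T1=2, T4=2, T11=2, T9=2, T10=1, T8=2, T7=1, T2=2, T3=1, T14=2, T13=2. Every pair that conflicts lands in different frequencies.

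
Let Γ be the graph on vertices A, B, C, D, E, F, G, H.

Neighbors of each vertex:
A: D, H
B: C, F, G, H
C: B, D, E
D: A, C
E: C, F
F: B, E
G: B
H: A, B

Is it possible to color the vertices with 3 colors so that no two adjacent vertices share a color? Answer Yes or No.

The chromatic number is 3. The cycle A-H-B-C-D-A has odd length 5, so it cannot be 2-colored; at least 3 colors are needed.
3 colors suffice: A=1, B=1, C=2, D=3, E=1, F=2, G=2, H=2.
That is already a proper 3-coloring.

Yes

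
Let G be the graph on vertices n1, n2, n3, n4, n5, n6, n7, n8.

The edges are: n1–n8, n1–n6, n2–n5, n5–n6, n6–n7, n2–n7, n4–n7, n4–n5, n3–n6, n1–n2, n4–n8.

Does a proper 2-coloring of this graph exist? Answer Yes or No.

No

The cycle n4-n5-n2-n1-n8-n4 has odd length 5, so it cannot be 2-colored; at least 3 colors are needed.
So 2 colors are not enough.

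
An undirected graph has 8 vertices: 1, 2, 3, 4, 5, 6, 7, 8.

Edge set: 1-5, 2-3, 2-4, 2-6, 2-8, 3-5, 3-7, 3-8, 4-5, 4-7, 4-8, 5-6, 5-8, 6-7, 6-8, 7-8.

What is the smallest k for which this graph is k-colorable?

3, 5, 8 are pairwise adjacent, so at least 3 colors are needed.
3 colors suffice: color red → {1, 8}; color blue → {2, 5, 7}; color green → {3, 4, 6}. Every edge joins two different colors.

3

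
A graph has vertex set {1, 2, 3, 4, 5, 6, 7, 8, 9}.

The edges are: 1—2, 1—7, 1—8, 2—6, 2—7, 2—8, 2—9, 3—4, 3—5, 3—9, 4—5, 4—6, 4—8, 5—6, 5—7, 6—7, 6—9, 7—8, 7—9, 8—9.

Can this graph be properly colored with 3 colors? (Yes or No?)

2, 6, 7, 9 form a clique, so at least 4 colors are needed.
So 3 colors are not enough.

No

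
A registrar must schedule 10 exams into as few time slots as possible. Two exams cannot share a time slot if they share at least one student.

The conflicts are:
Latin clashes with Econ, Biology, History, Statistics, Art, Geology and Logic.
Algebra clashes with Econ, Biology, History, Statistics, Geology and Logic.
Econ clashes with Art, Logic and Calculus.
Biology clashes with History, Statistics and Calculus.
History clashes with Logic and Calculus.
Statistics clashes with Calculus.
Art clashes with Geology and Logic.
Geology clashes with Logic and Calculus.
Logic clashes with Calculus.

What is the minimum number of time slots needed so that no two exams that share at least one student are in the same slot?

4

Latin, Art, Geology, Logic are mutually in conflict, so at least 4 time slots are needed.
4 time slots suffice: time slot 1 → {Latin, Algebra, Calculus}; time slot 2 → {Biology, Logic}; time slot 3 → {Econ, History, Statistics, Geology}; time slot 4 → {Art}. Every pair that conflicts lands in different time slots.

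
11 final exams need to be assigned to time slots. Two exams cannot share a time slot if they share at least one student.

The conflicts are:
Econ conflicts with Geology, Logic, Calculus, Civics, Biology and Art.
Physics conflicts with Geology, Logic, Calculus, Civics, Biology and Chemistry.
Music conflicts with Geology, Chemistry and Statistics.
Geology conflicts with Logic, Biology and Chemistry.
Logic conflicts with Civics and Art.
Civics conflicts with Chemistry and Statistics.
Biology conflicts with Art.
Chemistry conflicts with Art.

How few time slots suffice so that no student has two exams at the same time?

Econ, Logic, Art pairwise conflict, so at least 3 time slots are needed.
A valid assignment using 3 time slots: Econ=1, Physics=1, Music=1, Geology=2, Logic=3, Calculus=2, Civics=2, Biology=3, Chemistry=3, Statistics=3, Art=2. Every pair that conflicts lands in different time slots.

3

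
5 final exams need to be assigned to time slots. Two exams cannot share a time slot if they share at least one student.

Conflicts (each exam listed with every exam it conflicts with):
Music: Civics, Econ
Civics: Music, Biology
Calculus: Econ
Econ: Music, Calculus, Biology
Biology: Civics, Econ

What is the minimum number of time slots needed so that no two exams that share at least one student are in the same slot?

2

Music and Civics conflict, so at least 2 time slots are needed.
Using 2 time slots: Music=2, Civics=1, Calculus=2, Econ=1, Biology=2. No two conflicting exams share a time slot.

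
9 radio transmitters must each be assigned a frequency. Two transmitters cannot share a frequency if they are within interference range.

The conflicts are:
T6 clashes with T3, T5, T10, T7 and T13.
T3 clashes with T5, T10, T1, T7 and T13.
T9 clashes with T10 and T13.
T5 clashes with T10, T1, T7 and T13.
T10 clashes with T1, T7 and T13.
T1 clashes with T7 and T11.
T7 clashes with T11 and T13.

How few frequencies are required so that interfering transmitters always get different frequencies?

6

T6, T3, T5, T10, T7, T13 pairwise conflict, so at least 6 frequencies are needed.
Using 6 frequencies: T6=6, T3=5, T9=1, T5=4, T10=2, T1=3, T7=1, T11=2, T13=3. No two conflicting transmitters share a frequency.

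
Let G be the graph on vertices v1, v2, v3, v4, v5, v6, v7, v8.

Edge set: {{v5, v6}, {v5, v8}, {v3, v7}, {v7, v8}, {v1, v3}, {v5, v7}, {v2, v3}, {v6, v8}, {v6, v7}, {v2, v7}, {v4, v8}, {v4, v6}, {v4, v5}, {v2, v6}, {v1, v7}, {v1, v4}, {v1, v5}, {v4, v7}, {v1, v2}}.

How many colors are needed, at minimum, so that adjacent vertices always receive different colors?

5

v4, v5, v6, v7, v8 form a clique, so at least 5 colors are needed.
5 colors suffice: color red → {v7}; color blue → {v1, v6}; color green → {v2, v4}; color yellow → {v3, v5}; color purple → {v8}. No two adjacent vertices share a color.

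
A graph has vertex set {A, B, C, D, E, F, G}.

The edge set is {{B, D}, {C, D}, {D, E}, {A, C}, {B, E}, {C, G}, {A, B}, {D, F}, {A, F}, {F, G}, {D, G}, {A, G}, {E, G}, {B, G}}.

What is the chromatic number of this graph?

B, D, E, G are pairwise adjacent (a clique of size 4), so at least 4 colors are needed.
4 colors suffice: color red → {G}; color blue → {A, D}; color green → {B, C, F}; color yellow → {E}. Each edge has distinct colors on its endpoints.

4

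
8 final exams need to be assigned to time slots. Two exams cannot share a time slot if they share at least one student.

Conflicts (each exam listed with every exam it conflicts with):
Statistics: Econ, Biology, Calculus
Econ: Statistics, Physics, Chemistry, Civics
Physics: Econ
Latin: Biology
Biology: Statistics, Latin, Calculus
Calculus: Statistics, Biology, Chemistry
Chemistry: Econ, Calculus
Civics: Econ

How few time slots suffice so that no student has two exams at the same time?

3

Statistics, Biology, Calculus all conflict with each other, so at least 3 time slots are needed.
3 time slots suffice: time slot 1 → {Econ, Biology}; time slot 2 → {Statistics, Physics, Latin, Chemistry, Civics}; time slot 3 → {Calculus}. No two conflicting exams share a time slot.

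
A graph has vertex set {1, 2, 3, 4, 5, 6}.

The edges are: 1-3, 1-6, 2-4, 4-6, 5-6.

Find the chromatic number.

2 and 4 are adjacent, so at least 2 colors are needed.
2 colors suffice: 1=b, 2=a, 3=a, 4=b, 5=b, 6=a. No two adjacent vertices share a color.

2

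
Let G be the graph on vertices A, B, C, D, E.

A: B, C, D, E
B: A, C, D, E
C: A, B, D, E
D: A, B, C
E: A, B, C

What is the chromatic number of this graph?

A, B, C, D form a clique, so at least 4 colors are needed.
A valid assignment using 4 colors: A=1, B=3, C=2, D=4, E=4. Each edge has distinct colors on its endpoints.

4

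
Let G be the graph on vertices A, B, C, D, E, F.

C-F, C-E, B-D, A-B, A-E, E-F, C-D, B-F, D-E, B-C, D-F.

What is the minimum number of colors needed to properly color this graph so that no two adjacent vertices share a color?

4

C, D, E, F are mutually adjacent (a clique of size 4), so at least 4 colors are needed.
4 colors suffice: color red → {A, C}; color blue → {D}; color green → {B, E}; color yellow → {F}. No two adjacent vertices share a color.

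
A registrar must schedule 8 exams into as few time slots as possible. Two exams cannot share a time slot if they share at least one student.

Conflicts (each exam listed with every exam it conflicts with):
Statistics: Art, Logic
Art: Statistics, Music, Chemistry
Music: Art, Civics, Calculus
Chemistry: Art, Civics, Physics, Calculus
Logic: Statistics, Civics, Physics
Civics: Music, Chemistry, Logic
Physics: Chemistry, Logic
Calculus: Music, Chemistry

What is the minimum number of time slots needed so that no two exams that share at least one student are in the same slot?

The cycle Music-Civics-Logic-Statistics-Art-Music has odd length 5, so it cannot be 2-colored; at least 3 time slots are needed.
3 time slots suffice: time slot 1 → {Music, Chemistry, Logic}; time slot 2 → {Art, Civics, Physics, Calculus}; time slot 3 → {Statistics}. No two conflicting exams share a time slot.

3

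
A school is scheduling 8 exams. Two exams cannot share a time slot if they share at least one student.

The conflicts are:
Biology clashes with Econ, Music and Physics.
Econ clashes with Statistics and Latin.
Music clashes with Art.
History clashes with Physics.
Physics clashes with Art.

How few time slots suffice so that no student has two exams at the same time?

Econ and Latin conflict, so at least 2 time slots are needed.
Using 2 time slots: Biology=1, Econ=2, Music=2, Statistics=1, History=1, Physics=2, Latin=1, Art=1. No two conflicting exams share a time slot.

2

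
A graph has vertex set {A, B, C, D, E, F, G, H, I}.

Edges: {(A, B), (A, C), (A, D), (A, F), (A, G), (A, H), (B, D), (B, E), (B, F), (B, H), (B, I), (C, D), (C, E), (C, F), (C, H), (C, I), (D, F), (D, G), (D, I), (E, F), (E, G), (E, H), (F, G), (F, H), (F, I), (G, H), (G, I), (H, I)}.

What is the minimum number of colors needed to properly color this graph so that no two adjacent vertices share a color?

4

B, E, F, H are pairwise adjacent (a clique of size 4), so at least 4 colors are needed.
4 colors suffice: color 1 → {F}; color 2 → {D, H}; color 3 → {B, C, G}; color 4 → {A, E, I}. No two adjacent vertices share a color.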